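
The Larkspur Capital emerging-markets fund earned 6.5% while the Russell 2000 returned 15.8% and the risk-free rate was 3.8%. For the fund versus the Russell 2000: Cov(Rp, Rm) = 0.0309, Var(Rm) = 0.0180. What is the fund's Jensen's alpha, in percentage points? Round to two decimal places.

β = Cov / Var = 0.0309 / 0.0180 = 1.7167
E[R] = Rf + β(Rm − Rf) = 3.8% + 1.7167 × (15.8% − 3.8%) = 24.4004%
α = Rp − E[R] = 6.5% − 24.4004% = -17.9004

-17.90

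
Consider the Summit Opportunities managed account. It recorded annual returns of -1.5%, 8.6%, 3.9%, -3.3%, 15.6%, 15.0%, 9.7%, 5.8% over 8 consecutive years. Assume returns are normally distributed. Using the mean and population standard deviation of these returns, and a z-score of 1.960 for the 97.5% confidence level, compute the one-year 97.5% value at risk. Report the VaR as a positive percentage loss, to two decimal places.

5.99

r̄ = (-1.5 + 8.6 + 3.9 − 3.3 + 15.6 + 15 + 9.7 + 5.8) / 8 = 53.80 / 8 = 6.7250%
Σ(r − r̄)² = 336.5950; population σ = √(336.5950/8) = 6.4865%
VaR = −(r̄ − z·σ) = −(6.7250 − 1.960 × 6.4865) = −(-5.9885) = 5.9885%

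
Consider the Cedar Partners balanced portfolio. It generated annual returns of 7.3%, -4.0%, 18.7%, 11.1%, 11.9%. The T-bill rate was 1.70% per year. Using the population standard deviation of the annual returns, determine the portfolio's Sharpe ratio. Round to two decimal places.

0.98

Mean return r̄ = 45.00 / 5 = 9.0000%
Population std dev = √[278.8000 / 5] = 7.4673%
Sharpe = (r̄ − rf) / σ = (9.0000 − 1.7) / 7.4673 = 7.3000 / 7.4673 = 0.9776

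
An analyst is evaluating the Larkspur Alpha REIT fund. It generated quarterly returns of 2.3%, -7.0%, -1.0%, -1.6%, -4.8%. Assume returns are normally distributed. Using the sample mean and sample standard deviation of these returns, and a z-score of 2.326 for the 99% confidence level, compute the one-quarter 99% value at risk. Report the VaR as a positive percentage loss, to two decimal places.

10.77

μ = (2.3 − 7 − 1 − 1.6 − 4.8) / 5 = -12.10 / 5 = -2.4200%
Σ(r − μ)² = (2.3 − (-2.4200))² + (-7 − (-2.4200))² + (-1 − (-2.4200))² + … = 51.6080
sample σ = √(51.6080 / 4) = √12.9020 = 3.5919%
VaR = −(μ − z·σ) = −(-2.4200 − 2.326 × 3.5919) = −(-10.7748) = 10.7748%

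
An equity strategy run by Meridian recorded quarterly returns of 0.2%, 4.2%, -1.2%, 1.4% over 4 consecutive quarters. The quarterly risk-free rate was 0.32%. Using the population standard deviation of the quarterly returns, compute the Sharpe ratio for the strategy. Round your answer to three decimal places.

r̄ = (0.2 + 4.2 − 1.2 + 1.4) / 4 = 4.60 / 4 = 1.1500%
Σ(r − r̄)² = 15.7900; population σ = √(15.7900/4) = 1.9868%
Sharpe = (r̄ − rf) / σ = (1.1500 − 0.32) / 1.9868 = 0.8300 / 1.9868 = 0.4178

0.418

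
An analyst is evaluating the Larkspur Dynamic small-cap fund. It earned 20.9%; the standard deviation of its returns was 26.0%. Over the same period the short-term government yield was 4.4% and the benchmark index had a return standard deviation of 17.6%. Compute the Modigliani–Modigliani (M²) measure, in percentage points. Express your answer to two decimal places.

15.57

Sharpe = (Rp − Rf) / σp = (20.9% − 4.4%) / 26.0% = 0.6346
M² = Rf + Sharpe × σm = 4.4% + 0.6346 × 17.6% = 15.5690%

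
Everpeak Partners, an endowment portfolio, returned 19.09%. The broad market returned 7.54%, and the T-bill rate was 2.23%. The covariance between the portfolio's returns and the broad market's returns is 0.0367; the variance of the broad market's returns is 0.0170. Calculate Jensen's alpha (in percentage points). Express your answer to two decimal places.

β = Cov / Var = 0.0367 / 0.0170 = 2.1588
E[R] = Rf + β(Rm − Rf) = 2.23% + 2.1588 × (7.54% − 2.23%) = 13.6932%
α = Rp − E[R] = 19.09% − 13.6932% = 5.3968

5.40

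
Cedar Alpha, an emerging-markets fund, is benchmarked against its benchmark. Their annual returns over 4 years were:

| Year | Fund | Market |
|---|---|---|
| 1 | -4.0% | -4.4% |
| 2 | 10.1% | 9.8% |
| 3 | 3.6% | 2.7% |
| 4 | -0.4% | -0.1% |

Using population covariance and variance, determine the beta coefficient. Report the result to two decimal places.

1.01

r̄p = 2.3250%,  r̄m = 2.0000%
Cov = Σ(rp − r̄p)(rm − r̄m) / 4 = 26.9350
Var(rm) = Σ(rm − r̄m)² / 4 = 26.6750
β = Cov / Var = 26.9350 / 26.6750 = 1.0097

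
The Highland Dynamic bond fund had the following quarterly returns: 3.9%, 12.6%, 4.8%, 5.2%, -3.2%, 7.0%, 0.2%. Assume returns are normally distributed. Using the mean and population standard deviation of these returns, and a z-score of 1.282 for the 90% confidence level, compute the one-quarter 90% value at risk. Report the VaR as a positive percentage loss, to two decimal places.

r̄ = (3.9 + 12.6 + 4.8 + 5.2 − 3.2 + 7 + 0.2) / 7 = 30.50 / 7 = 4.3571%
Population std dev = √[150.4371 / 7] = 4.6358%
VaR = −(r̄ − z·σ) = −(4.3571 − 1.282 × 4.6358) = −(-1.5860) = 1.5860%

1.59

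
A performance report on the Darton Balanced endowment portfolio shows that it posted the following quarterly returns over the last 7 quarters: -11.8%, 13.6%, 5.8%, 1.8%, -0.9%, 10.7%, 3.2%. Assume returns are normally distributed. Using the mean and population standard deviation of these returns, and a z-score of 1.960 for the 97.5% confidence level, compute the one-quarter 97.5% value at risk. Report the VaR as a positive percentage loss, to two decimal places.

11.89

Mean return r̄ = 22.40 / 7 = 3.2000%
Σ(r − r̄)² = 414.9400; population σ = √(414.9400/7) = 7.6992%
VaR = −(r̄ − z·σ) = −(3.2000 − 1.960 × 7.6992) = −(-11.8904) = 11.8904%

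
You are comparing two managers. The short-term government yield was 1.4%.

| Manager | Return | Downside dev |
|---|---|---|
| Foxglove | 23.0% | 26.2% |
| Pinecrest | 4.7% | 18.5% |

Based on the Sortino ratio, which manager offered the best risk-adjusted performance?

Foxglove: Sortino ratio = (23.0% − 1.4%) / 26.2% = 0.824
Pinecrest: Sortino ratio = (4.7% − 1.4%) / 18.5% = 0.178
Highest: Foxglove (0.824).

Foxglove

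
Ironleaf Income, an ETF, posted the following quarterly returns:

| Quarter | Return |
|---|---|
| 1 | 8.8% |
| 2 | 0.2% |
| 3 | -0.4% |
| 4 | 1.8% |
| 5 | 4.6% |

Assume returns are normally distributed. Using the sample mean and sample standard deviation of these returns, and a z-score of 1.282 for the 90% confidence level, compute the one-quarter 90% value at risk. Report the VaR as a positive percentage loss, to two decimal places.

μ = (8.8 + 0.2 − 0.4 + 1.8 + 4.6) / 5 = 15.00 / 5 = 3.0000%
Σ(r − μ)² = (8.8 − 3.0000)² + (0.2 − 3.0000)² + (-0.4 − 3.0000)² + … = 57.0400
sample σ = √(57.0400 / 4) = √14.2600 = 3.7762%
VaR = −(μ − z·σ) = −(3.0000 − 1.282 × 3.7762) = −(-1.8411) = 1.8411%

1.84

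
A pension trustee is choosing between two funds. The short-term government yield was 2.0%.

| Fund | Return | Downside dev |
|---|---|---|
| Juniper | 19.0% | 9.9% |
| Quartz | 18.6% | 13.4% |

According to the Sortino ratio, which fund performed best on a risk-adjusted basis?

Juniper: Sortino ratio = (19.0% − 2.0%) / 9.9% = 1.717
Quartz: Sortino ratio = (18.6% − 2.0%) / 13.4% = 1.239
Highest: Juniper (1.717).

Juniper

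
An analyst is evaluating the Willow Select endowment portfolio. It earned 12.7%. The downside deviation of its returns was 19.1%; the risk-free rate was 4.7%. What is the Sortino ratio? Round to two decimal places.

Sortino = (Rp − Rf) / σd = (12.7% − 4.7%) / 19.1% = 8.00% / 19.1% = 0.4188

0.42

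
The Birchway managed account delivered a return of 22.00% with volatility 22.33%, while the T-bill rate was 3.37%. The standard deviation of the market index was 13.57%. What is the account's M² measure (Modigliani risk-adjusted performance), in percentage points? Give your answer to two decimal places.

Sharpe = (Rp − Rf) / σp = (22.00% − 3.37%) / 22.33% = 0.8343
M² = Rf + Sharpe × σm = 3.37% + 0.8343 × 13.57% = 14.6915%

14.69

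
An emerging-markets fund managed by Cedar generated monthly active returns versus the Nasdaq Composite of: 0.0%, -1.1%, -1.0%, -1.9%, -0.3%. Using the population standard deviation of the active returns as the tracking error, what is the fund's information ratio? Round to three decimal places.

μ = (0 − 1.1 − 1 − 1.9 − 0.3) / 5 = -4.30 / 5 = -0.8600%
Population σ = √[Σ(r − μ)² / 5] = √[2.2120 / 5] = √0.4424 = 0.6651%
IR = μ / tracking error = -0.8600 / 0.6651 = -1.2930

-1.293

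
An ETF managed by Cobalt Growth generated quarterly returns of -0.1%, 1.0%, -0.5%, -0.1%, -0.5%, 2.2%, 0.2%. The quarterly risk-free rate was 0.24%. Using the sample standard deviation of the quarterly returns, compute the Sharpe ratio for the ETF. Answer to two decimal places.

0.08

r̄ = (-0.1 + 1 − 0.5 − 0.1 − 0.5 + 2.2 + 0.2) / 7 = 2.20 / 7 = 0.3143%
Sample σ = √[Σ(r − r̄)² / 6] = √[5.7086 / 6] = √0.9514 = 0.9754%
Sharpe = (r̄ − rf) / σ = (0.3143 − 0.24) / 0.9754 = 0.0743 / 0.9754 = 0.0762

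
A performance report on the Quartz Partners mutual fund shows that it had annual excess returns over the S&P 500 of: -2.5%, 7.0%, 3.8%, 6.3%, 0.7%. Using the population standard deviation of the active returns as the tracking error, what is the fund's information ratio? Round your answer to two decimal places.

Mean return r̄ = 15.30 / 5 = 3.0600%
Σ(r − r̄)² = 63.0520; population σ = √(63.0520/5) = 3.5511%
IR = r̄ / tracking error = 3.0600 / 3.5511 = 0.8617

0.86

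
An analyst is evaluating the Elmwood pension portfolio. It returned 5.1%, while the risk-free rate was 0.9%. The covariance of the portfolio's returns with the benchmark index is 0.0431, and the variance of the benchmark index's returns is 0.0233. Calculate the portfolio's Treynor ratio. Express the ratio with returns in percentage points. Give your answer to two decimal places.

2.27

β = Cov / Var = 0.0431 / 0.0233 = 1.8498
Treynor = (Rp − Rf) / β = (5.1% − 0.9%) / 1.8498 = 4.20 / 1.8498 = 2.2705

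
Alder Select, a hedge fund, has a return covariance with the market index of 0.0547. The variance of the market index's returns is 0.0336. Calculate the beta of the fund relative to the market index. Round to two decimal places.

1.63

β = Cov(Rp, Rm) / Var(Rm) = 0.0547 / 0.0336 = 1.6280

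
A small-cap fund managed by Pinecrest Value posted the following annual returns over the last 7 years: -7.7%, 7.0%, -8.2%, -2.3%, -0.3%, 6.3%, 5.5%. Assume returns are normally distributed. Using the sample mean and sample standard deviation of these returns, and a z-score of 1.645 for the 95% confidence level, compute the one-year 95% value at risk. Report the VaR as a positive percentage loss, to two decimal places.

10.59

Mean return μ = 0.30 / 7 = 0.0429%
Sample σ = √[Σ(r − μ)² / 6] = √[250.8371 / 6] = √41.8062 = 6.4658%
VaR = −(μ − z·σ) = −(0.0429 − 1.645 × 6.4658) = −(-10.5933) = 10.5933%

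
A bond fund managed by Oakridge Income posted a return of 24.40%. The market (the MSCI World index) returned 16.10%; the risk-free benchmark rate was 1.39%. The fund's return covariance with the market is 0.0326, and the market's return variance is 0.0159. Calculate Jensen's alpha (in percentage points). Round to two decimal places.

β = Cov / Var = 0.0326 / 0.0159 = 2.0503
E[R] = Rf + β(Rm − Rf) = 1.39% + 2.0503 × (16.10% − 1.39%) = 31.5499%
α = Rp − E[R] = 24.40% − 31.5499% = -7.1499

-7.15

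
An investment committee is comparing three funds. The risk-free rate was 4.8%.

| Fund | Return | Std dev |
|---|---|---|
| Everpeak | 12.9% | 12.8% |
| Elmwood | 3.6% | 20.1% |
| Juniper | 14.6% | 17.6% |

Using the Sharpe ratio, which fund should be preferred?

Everpeak: Sharpe ratio = (12.9% − 4.8%) / 12.8% = 0.633
Elmwood: Sharpe ratio = (3.6% − 4.8%) / 20.1% = -0.060
Juniper: Sharpe ratio = (14.6% − 4.8%) / 17.6% = 0.557
Highest: Everpeak (0.633).

Everpeak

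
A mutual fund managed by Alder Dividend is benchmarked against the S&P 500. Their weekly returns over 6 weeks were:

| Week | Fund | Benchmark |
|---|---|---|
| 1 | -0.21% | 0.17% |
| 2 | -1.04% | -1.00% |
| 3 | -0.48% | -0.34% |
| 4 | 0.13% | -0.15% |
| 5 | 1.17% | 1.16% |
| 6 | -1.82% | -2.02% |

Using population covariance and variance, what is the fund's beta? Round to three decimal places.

r̄p = -0.3750%,  r̄m = -0.3633%
Cov = Σ(rp − r̄p)(rm − r̄m) / 6 = 0.8940
Var(rm) = Σ(rm − r̄m)² / 6 = 0.9668
β = Cov / Var = 0.8940 / 0.9668 = 0.9247

0.925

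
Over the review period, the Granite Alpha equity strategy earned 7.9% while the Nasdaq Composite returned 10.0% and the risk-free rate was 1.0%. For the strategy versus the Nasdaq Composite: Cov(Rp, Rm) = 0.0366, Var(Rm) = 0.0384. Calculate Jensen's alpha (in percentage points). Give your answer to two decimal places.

β = Cov / Var = 0.0366 / 0.0384 = 0.9531
E[R] = Rf + β(Rm − Rf) = 1.0% + 0.9531 × (10.0% − 1.0%) = 9.5779%
α = Rp − E[R] = 7.9% − 9.5779% = -1.6779

-1.68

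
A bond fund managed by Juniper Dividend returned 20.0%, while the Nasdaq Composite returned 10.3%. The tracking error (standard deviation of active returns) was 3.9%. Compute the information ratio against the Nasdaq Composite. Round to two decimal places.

IR = (Rp − Rb) / TE = (20.0% − 10.3%) / 3.9% = 9.70% / 3.9% = 2.4872

2.49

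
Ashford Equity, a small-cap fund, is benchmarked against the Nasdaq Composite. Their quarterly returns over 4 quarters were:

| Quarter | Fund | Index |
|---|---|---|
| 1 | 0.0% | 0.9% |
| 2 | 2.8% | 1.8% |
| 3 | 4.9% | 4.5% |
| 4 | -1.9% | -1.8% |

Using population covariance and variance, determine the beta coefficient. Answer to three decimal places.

r̄p = 1.4500%,  r̄m = 1.3500%
Cov = Σ(rp − r̄p)(rm − r̄m) / 4 = 5.6700
Var(rm) = Σ(rm − r̄m)² / 4 = 5.0625
β = Cov / Var = 5.6700 / 5.0625 = 1.1200

1.120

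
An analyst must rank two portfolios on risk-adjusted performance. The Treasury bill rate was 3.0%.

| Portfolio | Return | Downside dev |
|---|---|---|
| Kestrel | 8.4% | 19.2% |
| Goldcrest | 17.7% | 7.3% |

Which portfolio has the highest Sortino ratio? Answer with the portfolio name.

Goldcrest

Kestrel: Sortino ratio = (8.4% − 3.0%) / 19.2% = 0.281
Goldcrest: Sortino ratio = (17.7% − 3.0%) / 7.3% = 2.014
Highest: Goldcrest (2.014).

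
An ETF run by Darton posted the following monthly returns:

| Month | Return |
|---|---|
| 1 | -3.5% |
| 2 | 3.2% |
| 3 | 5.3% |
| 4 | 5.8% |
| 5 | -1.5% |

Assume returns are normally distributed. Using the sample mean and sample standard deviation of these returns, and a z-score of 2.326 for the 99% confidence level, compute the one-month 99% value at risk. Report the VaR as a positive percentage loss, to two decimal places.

7.81

μ = (-3.5 + 3.2 + 5.3 + 5.8 − 1.5) / 5 = 9.30 / 5 = 1.8600%
Σ(r − μ)² = 69.1720; sample σ = √(69.1720/4) = 4.1585%
VaR = −(μ − z·σ) = −(1.8600 − 2.326 × 4.1585) = −(-7.8127) = 7.8127%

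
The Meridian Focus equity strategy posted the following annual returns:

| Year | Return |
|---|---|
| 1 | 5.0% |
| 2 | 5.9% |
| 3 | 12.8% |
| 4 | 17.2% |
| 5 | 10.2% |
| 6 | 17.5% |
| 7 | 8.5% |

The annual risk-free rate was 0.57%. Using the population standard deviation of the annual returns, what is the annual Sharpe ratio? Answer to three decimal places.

r̄ = (5 + 5.9 + 12.8 + 17.2 + 10.2 + 17.5 + 8.5) / 7 = 11.0143%
Σ(r − r̄)² = 152.8286; population σ = √(152.8286/7) = 4.6725%
Sharpe = (r̄ − rf) / σ = (11.0143 − 0.57) / 4.6725 = 10.4443 / 4.6725 = 2.2353

2.235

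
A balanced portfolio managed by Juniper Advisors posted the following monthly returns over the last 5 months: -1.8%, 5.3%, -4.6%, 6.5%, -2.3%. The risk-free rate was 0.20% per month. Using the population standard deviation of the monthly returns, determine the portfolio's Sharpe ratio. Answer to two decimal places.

μ = (-1.8 + 5.3 − 4.6 + 6.5 − 2.3) / 5 = 3.10 / 5 = 0.6200%
Population σ = √[Σ(r − μ)² / 5] = √[98.1080 / 5] = √19.6216 = 4.4296%
Sharpe = (μ − rf) / σ = (0.6200 − 0.2) / 4.4296 = 0.4200 / 4.4296 = 0.0948

0.09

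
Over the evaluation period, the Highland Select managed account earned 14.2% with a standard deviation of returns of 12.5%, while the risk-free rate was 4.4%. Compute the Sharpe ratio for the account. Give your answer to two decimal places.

Sharpe = (Rp − Rf) / σp = (14.2% − 4.4%) / 12.5% = 9.80% / 12.5% = 0.7840

0.78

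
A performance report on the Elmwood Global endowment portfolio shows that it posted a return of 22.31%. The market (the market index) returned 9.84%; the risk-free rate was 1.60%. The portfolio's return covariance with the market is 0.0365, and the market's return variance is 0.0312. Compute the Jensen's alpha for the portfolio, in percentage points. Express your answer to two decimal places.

β = Cov / Var = 0.0365 / 0.0312 = 1.1699
E[R] = Rf + β(Rm − Rf) = 1.60% + 1.1699 × (9.84% − 1.60%) = 11.2400%
α = Rp − E[R] = 22.31% − 11.2400% = 11.0700

11.07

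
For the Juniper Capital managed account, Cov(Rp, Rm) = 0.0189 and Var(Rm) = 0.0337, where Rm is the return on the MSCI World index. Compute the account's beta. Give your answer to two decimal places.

0.56

β = Cov(Rp, Rm) / Var(Rm) = 0.0189 / 0.0337 = 0.5608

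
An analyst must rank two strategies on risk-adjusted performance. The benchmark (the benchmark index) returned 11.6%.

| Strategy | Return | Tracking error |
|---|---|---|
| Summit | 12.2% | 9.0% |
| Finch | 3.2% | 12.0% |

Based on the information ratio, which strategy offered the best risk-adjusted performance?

Summit

Summit: IR = (12.2% − 11.6%) / 9.0% = 0.067
Finch: IR = (3.2% − 11.6%) / 12.0% = -0.700
Highest: Summit (0.067).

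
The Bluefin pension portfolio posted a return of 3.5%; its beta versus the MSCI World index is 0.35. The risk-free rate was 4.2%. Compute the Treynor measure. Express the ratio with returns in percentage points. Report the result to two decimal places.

Treynor = (Rp − Rf) / β = (3.5% − 4.2%) / 0.35 = -0.70 / 0.35 = -2.0000

-2.00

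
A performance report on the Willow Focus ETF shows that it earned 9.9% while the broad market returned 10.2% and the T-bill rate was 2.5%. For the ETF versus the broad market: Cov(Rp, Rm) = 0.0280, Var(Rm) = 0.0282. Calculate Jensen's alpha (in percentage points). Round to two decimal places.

β = Cov / Var = 0.0280 / 0.0282 = 0.9929
E[R] = Rf + β(Rm − Rf) = 2.5% + 0.9929 × (10.2% − 2.5%) = 10.1453%
α = Rp − E[R] = 9.9% − 10.1453% = -0.2453

-0.25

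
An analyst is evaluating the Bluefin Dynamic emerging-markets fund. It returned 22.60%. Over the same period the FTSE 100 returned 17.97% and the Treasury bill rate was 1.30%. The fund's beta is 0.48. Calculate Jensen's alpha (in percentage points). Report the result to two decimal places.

CAPM expected return = Rf + β(Rm − Rf) = 1.30% + 0.48 × (17.97% − 1.30%) = 1.3 + 0.48 × 16.67 = 9.3016%
Jensen's α = Rp − E[R] = 22.60% − 9.3016% = 13.2984

13.30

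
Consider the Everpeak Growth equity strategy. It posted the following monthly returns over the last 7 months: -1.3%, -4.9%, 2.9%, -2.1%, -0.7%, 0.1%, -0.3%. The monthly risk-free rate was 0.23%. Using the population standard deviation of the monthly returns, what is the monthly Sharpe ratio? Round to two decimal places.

Mean return r̄ = -6.30 / 7 = -0.9000%
Σ(r − r̄)² = (-1.3 − (-0.9000))² + (-4.9 − (-0.9000))² + … = 33.4400
σ = √[33.4400 / 7] = 2.1857%
Sharpe = (r̄ − rf) / σ = (-0.9000 − 0.23) / 2.1857 = -1.1300 / 2.1857 = -0.5170

-0.52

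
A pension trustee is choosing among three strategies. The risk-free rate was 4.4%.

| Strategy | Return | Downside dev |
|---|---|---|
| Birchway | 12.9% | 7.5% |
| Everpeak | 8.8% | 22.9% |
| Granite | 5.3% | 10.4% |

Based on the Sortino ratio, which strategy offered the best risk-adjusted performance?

Birchway: Sortino ratio = (12.9% − 4.4%) / 7.5% = 1.133
Everpeak: Sortino ratio = (8.8% − 4.4%) / 22.9% = 0.192
Granite: Sortino ratio = (5.3% − 4.4%) / 10.4% = 0.087
Highest: Birchway (1.133).

Birchway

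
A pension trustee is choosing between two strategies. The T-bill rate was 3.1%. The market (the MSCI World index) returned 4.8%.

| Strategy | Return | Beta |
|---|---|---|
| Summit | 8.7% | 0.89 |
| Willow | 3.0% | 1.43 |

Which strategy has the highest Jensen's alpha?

Summit

Summit: α = 8.7% − [3.1% + 0.89 × (4.8% − 3.1%)] = 4.087
Willow: α = 3.0% − [3.1% + 1.43 × (4.8% − 3.1%)] = -2.531
Highest: Summit (4.087).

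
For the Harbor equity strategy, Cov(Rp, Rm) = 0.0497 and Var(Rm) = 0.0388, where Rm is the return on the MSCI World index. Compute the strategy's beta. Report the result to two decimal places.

1.28

β = Cov(Rp, Rm) / Var(Rm) = 0.0497 / 0.0388 = 1.2809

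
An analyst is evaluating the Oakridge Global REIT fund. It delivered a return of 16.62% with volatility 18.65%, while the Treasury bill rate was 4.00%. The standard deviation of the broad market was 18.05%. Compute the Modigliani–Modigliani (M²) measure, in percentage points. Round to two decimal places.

16.21

Sharpe = (Rp − Rf) / σp = (16.62% − 4.00%) / 18.65% = 0.6767
M² = Rf + Sharpe × σm = 4.00% + 0.6767 × 18.05% = 16.2144%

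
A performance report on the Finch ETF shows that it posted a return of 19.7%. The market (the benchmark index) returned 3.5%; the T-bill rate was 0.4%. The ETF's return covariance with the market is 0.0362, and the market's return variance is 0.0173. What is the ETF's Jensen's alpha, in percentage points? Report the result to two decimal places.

12.81

β = Cov / Var = 0.0362 / 0.0173 = 2.0925
E[R] = Rf + β(Rm − Rf) = 0.4% + 2.0925 × (3.5% − 0.4%) = 6.8868%
α = Rp − E[R] = 19.7% − 6.8868% = 12.8132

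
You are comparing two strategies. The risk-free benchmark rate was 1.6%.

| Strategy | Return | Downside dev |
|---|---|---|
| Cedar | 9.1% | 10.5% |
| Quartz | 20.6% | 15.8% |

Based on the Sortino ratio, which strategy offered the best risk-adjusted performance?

Quartz

Cedar: Sortino ratio = (9.1% − 1.6%) / 10.5% = 0.714
Quartz: Sortino ratio = (20.6% − 1.6%) / 15.8% = 1.203
Highest: Quartz (1.203).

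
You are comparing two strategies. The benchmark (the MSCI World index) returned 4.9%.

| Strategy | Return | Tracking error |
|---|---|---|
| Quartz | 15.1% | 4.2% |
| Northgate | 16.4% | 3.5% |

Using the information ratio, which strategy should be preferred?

Quartz: IR = (15.1% − 4.9%) / 4.2% = 2.429
Northgate: IR = (16.4% − 4.9%) / 3.5% = 3.286
Highest: Northgate (3.286).

Northgate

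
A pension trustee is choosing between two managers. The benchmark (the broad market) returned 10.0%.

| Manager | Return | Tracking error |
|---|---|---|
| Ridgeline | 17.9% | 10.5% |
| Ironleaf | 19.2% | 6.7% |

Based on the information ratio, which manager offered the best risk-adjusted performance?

Ridgeline: IR = (17.9% − 10.0%) / 10.5% = 0.752
Ironleaf: IR = (19.2% − 10.0%) / 6.7% = 1.373
Highest: Ironleaf (1.373).

Ironleaf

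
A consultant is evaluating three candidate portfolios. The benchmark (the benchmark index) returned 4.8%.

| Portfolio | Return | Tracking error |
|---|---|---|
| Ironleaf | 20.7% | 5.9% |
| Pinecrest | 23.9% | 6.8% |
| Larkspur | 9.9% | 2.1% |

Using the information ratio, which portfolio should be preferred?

Pinecrest

Ironleaf: IR = (20.7% − 4.8%) / 5.9% = 2.695
Pinecrest: IR = (23.9% − 4.8%) / 6.8% = 2.809
Larkspur: IR = (9.9% − 4.8%) / 2.1% = 2.429
Highest: Pinecrest (2.809).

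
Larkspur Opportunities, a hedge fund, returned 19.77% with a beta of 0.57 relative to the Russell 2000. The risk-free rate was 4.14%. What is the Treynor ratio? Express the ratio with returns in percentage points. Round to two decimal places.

Treynor = (Rp − Rf) / β = (19.77% − 4.14%) / 0.57 = 15.63 / 0.57 = 27.4211

27.42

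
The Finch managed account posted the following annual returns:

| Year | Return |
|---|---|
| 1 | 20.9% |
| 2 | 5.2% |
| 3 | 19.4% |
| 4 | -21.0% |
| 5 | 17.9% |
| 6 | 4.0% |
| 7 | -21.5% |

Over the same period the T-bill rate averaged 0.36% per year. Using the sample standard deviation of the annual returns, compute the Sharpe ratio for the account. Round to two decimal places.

0.18

Mean return μ = 24.90 / 7 = 3.5571%
Σ(r − μ)² = 1991.2971; sample σ = √(1991.2971/6) = 18.2177%
Sharpe = (μ − rf) / σ = (3.5571 − 0.36) / 18.2177 = 3.1971 / 18.2177 = 0.1755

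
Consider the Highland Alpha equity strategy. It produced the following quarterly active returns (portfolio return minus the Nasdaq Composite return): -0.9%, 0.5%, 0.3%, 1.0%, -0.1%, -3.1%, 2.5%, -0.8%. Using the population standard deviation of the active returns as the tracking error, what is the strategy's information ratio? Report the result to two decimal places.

r̄ = (-0.9 + 0.5 + 0.3 + 1 − 0.1 − 3.1 + 2.5 − 0.8) / 8 = -0.0750%
Σ(r − r̄)² = 18.6150; population σ = √(18.6150/8) = 1.5254%
IR = r̄ / tracking error = -0.0750 / 1.5254 = -0.0492

-0.05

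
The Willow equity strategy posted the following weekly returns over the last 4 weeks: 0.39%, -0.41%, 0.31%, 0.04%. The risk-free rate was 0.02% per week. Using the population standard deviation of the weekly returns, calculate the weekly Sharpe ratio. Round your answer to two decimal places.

μ = (0.39 − 0.41 + 0.31 + 0.04) / 4 = 0.330 / 4 = 0.0825%
Σ(r − μ)² = 0.3907; population σ = √(0.3907/4) = 0.3125%
Sharpe = (μ − rf) / σ = (0.0825 − 0.02) / 0.3125 = 0.0625 / 0.3125 = 0.2000

0.20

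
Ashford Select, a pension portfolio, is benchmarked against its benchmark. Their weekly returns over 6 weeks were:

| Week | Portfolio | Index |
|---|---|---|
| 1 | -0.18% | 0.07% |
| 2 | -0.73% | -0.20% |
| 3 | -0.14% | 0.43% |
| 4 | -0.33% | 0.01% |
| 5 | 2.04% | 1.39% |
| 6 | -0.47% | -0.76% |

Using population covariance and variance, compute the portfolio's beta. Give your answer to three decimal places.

1.247

r̄p = 0.0317%,  r̄m = 0.1567%
Cov = Σ(rp − r̄p)(rm − r̄m) / 6 = 0.5388
Var(rm) = Σ(rm − r̄m)² / 6 = 0.4321
β = Cov / Var = 0.5388 / 0.4321 = 1.2469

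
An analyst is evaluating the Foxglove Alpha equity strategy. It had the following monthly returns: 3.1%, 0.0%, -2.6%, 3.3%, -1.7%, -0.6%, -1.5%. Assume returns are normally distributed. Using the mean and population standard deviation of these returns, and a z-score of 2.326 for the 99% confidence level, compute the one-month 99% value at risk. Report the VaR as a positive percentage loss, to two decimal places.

5.03

Mean return r̄ = -0.00 / 7 = 0.0000%
Population σ = √[Σ(r − r̄)² / 7] = √[32.7600 / 7] = √4.6800 = 2.1633%
VaR = −(r̄ − z·σ) = −(0.0000 − 2.326 × 2.1633) = −(-5.0318) = 5.0318%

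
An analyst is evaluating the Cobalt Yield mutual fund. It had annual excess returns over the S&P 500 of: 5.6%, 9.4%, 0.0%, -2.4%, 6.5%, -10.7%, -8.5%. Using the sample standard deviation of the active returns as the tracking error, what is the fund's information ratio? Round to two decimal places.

0.00

Mean return μ = -0.10 / 7 = -0.0143%
Σ(r − μ)² = (5.6 − (-0.0143))² + (9.4 − (-0.0143))² + … = 354.4686
sample σ = √(354.4686 / 6) = √59.0781 = 7.6862%
IR = μ / tracking error = -0.0143 / 7.6862 = -0.0019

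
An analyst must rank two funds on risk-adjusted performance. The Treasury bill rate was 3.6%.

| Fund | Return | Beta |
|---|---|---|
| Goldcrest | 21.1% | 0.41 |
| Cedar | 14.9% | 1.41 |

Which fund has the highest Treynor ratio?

Goldcrest: Treynor = (21.1% − 3.6%) / 0.41 = 42.683
Cedar: Treynor = (14.9% − 3.6%) / 1.41 = 8.014
Highest: Goldcrest (42.683).

Goldcrest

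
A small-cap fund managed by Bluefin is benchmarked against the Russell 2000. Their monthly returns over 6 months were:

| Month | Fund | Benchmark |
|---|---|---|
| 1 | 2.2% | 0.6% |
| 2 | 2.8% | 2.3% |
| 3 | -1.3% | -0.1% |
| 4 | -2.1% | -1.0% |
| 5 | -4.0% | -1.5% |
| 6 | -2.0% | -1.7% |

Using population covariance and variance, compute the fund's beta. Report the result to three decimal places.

1.601

r̄p = -0.7333%,  r̄m = -0.2333%
Cov = Σ(rp − r̄p)(rm − r̄m) / 6 = 3.0606
Var(rm) = Σ(rm − r̄m)² / 6 = 1.9122
β = Cov / Var = 3.0606 / 1.9122 = 1.6006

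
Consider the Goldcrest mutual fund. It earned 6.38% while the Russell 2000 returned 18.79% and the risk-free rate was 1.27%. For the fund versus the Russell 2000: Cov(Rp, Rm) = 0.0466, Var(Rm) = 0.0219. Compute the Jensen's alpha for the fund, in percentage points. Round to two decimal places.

β = Cov / Var = 0.0466 / 0.0219 = 2.1279
E[R] = Rf + β(Rm − Rf) = 1.27% + 2.1279 × (18.79% − 1.27%) = 38.5508%
α = Rp − E[R] = 6.38% − 38.5508% = -32.1708

-32.17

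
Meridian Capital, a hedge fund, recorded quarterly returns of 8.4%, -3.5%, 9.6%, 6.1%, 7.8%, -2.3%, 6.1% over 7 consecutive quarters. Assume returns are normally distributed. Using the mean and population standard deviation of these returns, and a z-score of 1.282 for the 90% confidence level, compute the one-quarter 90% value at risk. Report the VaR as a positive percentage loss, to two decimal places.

r̄ = (8.4 − 3.5 + 9.6 + 6.1 + 7.8 − 2.3 + 6.1) / 7 = 32.20 / 7 = 4.6000%
Population std dev = √[167.4000 / 7] = 4.8902%
VaR = −(r̄ − z·σ) = −(4.6000 − 1.282 × 4.8902) = −(-1.6692) = 1.6692%

1.67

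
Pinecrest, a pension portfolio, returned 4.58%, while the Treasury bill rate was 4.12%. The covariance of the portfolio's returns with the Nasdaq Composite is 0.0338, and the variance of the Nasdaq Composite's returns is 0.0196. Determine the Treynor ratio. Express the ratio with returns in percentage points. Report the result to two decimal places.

β = Cov / Var = 0.0338 / 0.0196 = 1.7245
Treynor = (Rp − Rf) / β = (4.58% − 4.12%) / 1.7245 = 0.46 / 1.7245 = 0.2667

0.27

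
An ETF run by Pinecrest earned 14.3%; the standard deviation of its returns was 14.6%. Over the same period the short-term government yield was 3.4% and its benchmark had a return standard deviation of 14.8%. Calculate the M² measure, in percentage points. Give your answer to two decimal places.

14.45

Sharpe = (Rp − Rf) / σp = (14.3% − 3.4%) / 14.6% = 0.7466
M² = Rf + Sharpe × σm = 3.4% + 0.7466 × 14.8% = 14.4497%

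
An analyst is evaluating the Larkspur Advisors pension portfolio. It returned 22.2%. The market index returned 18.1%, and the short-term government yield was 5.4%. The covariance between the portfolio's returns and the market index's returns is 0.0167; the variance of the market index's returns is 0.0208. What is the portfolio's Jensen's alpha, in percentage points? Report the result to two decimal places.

6.60

β = Cov / Var = 0.0167 / 0.0208 = 0.8029
E[R] = Rf + β(Rm − Rf) = 5.4% + 0.8029 × (18.1% − 5.4%) = 15.5968%
α = Rp − E[R] = 22.2% − 15.5968% = 6.6032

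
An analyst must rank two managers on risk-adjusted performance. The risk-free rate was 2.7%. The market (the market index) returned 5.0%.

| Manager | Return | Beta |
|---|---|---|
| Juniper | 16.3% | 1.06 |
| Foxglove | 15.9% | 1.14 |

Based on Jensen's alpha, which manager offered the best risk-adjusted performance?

Juniper: α = 16.3% − [2.7% + 1.06 × (5.0% − 2.7%)] = 11.162
Foxglove: α = 15.9% − [2.7% + 1.14 × (5.0% − 2.7%)] = 10.578
Highest: Juniper (11.162).

Juniper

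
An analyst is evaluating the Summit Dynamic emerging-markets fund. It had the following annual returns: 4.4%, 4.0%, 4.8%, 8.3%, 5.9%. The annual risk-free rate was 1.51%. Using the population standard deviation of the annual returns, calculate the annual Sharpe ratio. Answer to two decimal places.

2.57

r̄ = (4.4 + 4 + 4.8 + 8.3 + 5.9) / 5 = 5.4800%
Σ(r − r̄)² = (4.4 − 5.4800)² + (4 − 5.4800)² + … = 11.9480
σ = √[11.9480 / 5] = 1.5458%
Sharpe = (r̄ − rf) / σ = (5.4800 − 1.51) / 1.5458 = 3.9700 / 1.5458 = 2.5682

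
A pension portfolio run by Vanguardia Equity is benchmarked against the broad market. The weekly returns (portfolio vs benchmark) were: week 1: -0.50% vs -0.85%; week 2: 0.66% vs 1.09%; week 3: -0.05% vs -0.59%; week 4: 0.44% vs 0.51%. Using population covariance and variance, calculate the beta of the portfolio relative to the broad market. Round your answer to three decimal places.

r̄p = 0.1375%,  r̄m = 0.0400%
Cov = Σ(rp − r̄p)(rm − r̄m) / 4 = 0.3441
Var(rm) = Σ(rm − r̄m)² / 4 = 0.6281
β = Cov / Var = 0.3441 / 0.6281 = 0.5478

0.548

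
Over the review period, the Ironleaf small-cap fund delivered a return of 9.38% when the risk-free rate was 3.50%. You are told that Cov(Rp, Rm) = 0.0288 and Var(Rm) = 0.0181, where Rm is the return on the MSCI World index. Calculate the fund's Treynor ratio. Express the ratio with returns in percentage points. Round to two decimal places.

β = Cov / Var = 0.0288 / 0.0181 = 1.5912
Treynor = (Rp − Rf) / β = (9.38% − 3.50%) / 1.5912 = 5.88 / 1.5912 = 3.6953

3.70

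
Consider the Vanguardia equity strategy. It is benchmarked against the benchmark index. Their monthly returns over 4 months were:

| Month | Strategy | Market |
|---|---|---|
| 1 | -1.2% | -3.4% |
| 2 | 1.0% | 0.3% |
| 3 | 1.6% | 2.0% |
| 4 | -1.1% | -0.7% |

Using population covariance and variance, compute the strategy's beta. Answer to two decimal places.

0.55

r̄p = 0.0750%,  r̄m = -0.4500%
Cov = Σ(rp − r̄p)(rm − r̄m) / 4 = 2.1213
Var(rm) = Σ(rm − r̄m)² / 4 = 3.8325
β = Cov / Var = 2.1213 / 3.8325 = 0.5535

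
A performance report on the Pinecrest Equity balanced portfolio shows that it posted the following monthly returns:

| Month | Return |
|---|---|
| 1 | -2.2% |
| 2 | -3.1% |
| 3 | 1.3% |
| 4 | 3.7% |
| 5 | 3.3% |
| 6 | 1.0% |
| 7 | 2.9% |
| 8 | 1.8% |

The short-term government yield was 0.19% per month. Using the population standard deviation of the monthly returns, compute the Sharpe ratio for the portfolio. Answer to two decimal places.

0.38

r̄ = (-2.2 − 3.1 + 1.3 + 3.7 + 3.3 + 1 + 2.9 + 1.8) / 8 = 1.0875%
Σ(r − r̄)² = (-2.2 − 1.0875)² + (-3.1 − 1.0875)² + … = 43.9088
σ = √[43.9088 / 8] = 2.3428%
Sharpe = (r̄ − rf) / σ = (1.0875 − 0.19) / 2.3428 = 0.8975 / 2.3428 = 0.3831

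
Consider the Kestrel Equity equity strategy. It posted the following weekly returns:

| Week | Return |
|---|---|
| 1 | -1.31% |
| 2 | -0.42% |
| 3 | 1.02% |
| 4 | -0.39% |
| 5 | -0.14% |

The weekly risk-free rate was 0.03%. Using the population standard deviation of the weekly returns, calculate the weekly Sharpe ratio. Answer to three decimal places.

Mean return r̄ = -1.240 / 5 = -0.2480%
Σ(r − r̄)² = (-1.31 − (-0.2480))² + (-0.42 − (-0.2480))² + (1.02 − (-0.2480))² + … = 2.7971
σ = √[2.7971 / 5] = 0.7479%
Sharpe = (r̄ − rf) / σ = (-0.2480 − 0.03) / 0.7479 = -0.2780 / 0.7479 = -0.3717

-0.372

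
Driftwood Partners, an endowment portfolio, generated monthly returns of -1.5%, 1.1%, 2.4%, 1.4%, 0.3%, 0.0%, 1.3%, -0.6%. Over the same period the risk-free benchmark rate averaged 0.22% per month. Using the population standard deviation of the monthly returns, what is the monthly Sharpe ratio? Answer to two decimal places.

0.28

r̄ = (-1.5 + 1.1 + 2.4 + 1.4 + 0.3 + 0 + 1.3 − 0.6) / 8 = 4.40 / 8 = 0.5500%
Population σ = √[Σ(r − r̄)² / 8] = √[10.9000 / 8] = √1.3625 = 1.1673%
Sharpe = (r̄ − rf) / σ = (0.5500 − 0.22) / 1.1673 = 0.3300 / 1.1673 = 0.2827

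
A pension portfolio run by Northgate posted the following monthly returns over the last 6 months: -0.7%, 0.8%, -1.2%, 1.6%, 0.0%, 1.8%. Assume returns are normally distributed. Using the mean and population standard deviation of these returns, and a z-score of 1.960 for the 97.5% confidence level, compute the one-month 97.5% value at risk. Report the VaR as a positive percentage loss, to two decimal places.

1.81

Mean return μ = 2.30 / 6 = 0.3833%
Σ(r − μ)² = (-0.7 − 0.3833)² + (0.8 − 0.3833)² + … = 7.4883
population σ = √(7.4883 / 6) = √1.2481 = 1.1172%
VaR = −(μ − z·σ) = −(0.3833 − 1.960 × 1.1172) = −(-1.8064) = 1.8064%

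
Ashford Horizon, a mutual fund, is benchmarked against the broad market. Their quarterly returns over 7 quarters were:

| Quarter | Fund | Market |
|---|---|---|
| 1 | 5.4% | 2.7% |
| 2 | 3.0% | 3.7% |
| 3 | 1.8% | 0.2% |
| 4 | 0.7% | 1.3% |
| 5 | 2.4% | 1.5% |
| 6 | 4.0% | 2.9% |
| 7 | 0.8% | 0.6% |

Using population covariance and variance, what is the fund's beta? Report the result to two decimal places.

0.93

r̄p = 2.5857%,  r̄m = 1.8429%
Cov = Σ(rp − r̄p)(rm − r̄m) / 7 = 1.3249
Var(rm) = Σ(rm − r̄m)² / 7 = 1.4224
β = Cov / Var = 1.3249 / 1.4224 = 0.9315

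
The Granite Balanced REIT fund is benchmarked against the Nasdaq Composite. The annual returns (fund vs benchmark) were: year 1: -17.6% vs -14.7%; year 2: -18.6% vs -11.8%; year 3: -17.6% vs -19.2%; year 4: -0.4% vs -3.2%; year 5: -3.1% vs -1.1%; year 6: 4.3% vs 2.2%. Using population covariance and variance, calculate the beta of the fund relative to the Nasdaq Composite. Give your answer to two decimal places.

r̄p = -8.8333%,  r̄m = -7.9667%
Cov = Σ(rp − r̄p)(rm − r̄m) / 6 = 68.0061
Var(rm) = Σ(rm − r̄m)² / 6 = 59.9089
β = Cov / Var = 68.0061 / 59.9089 = 1.1352

1.14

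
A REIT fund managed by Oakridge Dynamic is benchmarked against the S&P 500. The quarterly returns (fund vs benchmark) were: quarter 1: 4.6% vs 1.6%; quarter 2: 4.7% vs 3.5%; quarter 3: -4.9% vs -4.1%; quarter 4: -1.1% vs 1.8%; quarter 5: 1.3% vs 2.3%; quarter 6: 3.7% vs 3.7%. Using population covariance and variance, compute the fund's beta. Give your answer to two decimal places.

r̄p = 1.3833%,  r̄m = 1.4667%
Cov = Σ(rp − r̄p)(rm − r̄m) / 6 = 7.7378
Var(rm) = Σ(rm − r̄m)² / 6 = 6.8222
β = Cov / Var = 7.7378 / 6.8222 = 1.1342

1.13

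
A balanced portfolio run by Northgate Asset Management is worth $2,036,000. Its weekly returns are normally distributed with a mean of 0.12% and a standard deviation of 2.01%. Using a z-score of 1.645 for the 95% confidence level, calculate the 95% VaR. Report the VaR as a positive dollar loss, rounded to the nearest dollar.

Return at the 95% tail: μ − z·σ = 0.12% − 1.645 × 2.01% = 0.12 − 3.30645 = -3.18645%
VaR = −(-3.18645%) × $2,036,000 = 3.18645% × $2,036,000 = $64,876

$64,876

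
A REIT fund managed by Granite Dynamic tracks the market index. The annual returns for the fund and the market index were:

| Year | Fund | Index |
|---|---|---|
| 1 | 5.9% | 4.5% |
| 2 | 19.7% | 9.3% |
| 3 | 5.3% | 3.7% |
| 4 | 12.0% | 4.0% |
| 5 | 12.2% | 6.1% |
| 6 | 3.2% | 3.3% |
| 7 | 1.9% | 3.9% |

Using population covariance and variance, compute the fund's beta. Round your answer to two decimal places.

2.64

r̄p = 8.6000%,  r̄m = 4.9714%
Cov = Σ(rp − r̄p)(rm − r̄m) / 7 = 10.0686
Var(rm) = Σ(rm − r̄m)² / 7 = 3.8192
β = Cov / Var = 10.0686 / 3.8192 = 2.6363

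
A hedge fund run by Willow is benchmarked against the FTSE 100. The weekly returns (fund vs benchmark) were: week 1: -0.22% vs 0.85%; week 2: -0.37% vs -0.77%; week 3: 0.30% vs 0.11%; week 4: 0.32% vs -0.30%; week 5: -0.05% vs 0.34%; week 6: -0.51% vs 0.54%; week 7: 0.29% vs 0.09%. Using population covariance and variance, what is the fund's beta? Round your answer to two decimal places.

-0.12

r̄p = -0.0343%,  r̄m = 0.1229%
Cov = Σ(rp − r̄p)(rm − r̄m) / 7 = -0.0288
Var(rm) = Σ(rm − r̄m)² / 7 = 0.2467
β = Cov / Var = -0.0288 / 0.2467 = -0.1167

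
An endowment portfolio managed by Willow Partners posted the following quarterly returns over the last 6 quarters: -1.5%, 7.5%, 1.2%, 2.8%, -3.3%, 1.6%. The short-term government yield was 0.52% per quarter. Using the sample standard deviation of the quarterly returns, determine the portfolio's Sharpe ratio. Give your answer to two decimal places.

0.23

Mean return r̄ = 8.30 / 6 = 1.3833%
Σ(r − r̄)² = 69.7483; sample σ = √(69.7483/5) = 3.7349%
Sharpe = (r̄ − rf) / σ = (1.3833 − 0.52) / 3.7349 = 0.8633 / 3.7349 = 0.2311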